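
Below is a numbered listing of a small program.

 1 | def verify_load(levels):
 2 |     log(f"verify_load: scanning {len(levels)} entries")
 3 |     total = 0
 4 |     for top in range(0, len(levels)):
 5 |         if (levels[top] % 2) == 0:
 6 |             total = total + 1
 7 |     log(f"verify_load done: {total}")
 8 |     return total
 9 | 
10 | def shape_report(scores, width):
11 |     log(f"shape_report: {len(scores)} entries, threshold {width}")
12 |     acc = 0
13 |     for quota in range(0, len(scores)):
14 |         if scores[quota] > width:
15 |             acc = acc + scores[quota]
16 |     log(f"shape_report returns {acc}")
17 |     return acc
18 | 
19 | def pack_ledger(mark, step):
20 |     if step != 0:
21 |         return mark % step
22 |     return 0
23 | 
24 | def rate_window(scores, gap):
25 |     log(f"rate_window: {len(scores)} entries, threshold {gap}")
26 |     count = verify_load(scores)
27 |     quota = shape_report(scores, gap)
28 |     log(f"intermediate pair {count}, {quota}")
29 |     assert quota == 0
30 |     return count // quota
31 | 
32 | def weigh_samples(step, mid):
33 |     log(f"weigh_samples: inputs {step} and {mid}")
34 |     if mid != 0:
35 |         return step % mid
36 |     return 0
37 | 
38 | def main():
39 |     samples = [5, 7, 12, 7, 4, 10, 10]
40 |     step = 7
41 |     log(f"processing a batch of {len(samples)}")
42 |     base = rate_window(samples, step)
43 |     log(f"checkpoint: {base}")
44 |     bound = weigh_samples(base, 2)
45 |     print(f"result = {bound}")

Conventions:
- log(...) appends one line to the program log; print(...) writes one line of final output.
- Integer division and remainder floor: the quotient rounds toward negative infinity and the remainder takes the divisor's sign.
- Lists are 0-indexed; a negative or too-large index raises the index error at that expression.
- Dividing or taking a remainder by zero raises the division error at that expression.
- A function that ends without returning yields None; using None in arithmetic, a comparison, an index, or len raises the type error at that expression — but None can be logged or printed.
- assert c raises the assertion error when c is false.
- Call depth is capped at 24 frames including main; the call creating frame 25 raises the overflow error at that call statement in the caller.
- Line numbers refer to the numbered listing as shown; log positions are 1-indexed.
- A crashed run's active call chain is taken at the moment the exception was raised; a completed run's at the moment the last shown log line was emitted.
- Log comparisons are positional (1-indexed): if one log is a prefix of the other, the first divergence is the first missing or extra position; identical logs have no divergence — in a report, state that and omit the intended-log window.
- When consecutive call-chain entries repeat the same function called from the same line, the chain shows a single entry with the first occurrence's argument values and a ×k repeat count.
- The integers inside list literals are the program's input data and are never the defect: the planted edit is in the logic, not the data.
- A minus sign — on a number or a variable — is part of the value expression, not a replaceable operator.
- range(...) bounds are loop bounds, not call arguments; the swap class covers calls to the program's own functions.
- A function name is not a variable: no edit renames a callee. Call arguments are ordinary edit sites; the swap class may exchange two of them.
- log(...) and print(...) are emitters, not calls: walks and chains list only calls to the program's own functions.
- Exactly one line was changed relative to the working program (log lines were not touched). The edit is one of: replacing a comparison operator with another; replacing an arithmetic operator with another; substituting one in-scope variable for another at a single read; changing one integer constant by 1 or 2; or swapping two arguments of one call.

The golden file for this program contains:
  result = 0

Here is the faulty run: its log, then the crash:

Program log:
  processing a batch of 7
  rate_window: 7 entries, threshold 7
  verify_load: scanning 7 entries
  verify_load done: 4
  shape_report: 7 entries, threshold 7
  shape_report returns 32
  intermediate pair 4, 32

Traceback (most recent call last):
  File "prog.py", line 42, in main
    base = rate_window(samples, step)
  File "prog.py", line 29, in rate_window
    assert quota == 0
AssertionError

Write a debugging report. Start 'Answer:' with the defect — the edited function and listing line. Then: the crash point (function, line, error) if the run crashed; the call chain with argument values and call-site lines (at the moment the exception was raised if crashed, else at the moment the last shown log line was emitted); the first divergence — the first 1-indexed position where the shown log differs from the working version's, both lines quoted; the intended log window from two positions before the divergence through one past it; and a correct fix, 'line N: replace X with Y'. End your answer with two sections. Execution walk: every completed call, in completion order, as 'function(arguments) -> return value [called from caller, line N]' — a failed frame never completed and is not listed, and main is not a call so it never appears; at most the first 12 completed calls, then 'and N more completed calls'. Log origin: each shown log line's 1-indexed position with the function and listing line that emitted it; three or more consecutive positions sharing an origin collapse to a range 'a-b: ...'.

Answer: the defect is in rate_window at line 29.
Key fact: After 7 matching log lines the faulty run goes silent, while the working version continues with 'checkpoint: 0'.
Crash: rate_window, line 29, AssertionError.
Call chain: main -> rate_window([5, 7, 12, 7, 4, 10, 10], 7) (called at line 42).
First divergence: position 8; the shown log stops at 7 lines while the working version next logs 'checkpoint: 0'.
Intended log window:
  6: shape_report returns 32
  7: intermediate pair 4, 32
  8: checkpoint: 0
  9: weigh_samples: inputs 0 and 2
Execution walk:
  verify_load([5, 7, 12, 7, 4, 10, 10]) -> 4  [called from rate_window, line 26]
  shape_report([5, 7, 12, 7, 4, 10, 10], 7) -> 32  [called from rate_window, line 27]
Log origin:
  1: logged in main at line 41
  2: logged in rate_window at line 25
  3: logged in verify_load at line 2
  4: logged in verify_load at line 7
  5: logged in shape_report at line 11
  6: logged in shape_report at line 16
  7: logged in rate_window at line 28
A correct fix: line 29: replace `==` with `>`.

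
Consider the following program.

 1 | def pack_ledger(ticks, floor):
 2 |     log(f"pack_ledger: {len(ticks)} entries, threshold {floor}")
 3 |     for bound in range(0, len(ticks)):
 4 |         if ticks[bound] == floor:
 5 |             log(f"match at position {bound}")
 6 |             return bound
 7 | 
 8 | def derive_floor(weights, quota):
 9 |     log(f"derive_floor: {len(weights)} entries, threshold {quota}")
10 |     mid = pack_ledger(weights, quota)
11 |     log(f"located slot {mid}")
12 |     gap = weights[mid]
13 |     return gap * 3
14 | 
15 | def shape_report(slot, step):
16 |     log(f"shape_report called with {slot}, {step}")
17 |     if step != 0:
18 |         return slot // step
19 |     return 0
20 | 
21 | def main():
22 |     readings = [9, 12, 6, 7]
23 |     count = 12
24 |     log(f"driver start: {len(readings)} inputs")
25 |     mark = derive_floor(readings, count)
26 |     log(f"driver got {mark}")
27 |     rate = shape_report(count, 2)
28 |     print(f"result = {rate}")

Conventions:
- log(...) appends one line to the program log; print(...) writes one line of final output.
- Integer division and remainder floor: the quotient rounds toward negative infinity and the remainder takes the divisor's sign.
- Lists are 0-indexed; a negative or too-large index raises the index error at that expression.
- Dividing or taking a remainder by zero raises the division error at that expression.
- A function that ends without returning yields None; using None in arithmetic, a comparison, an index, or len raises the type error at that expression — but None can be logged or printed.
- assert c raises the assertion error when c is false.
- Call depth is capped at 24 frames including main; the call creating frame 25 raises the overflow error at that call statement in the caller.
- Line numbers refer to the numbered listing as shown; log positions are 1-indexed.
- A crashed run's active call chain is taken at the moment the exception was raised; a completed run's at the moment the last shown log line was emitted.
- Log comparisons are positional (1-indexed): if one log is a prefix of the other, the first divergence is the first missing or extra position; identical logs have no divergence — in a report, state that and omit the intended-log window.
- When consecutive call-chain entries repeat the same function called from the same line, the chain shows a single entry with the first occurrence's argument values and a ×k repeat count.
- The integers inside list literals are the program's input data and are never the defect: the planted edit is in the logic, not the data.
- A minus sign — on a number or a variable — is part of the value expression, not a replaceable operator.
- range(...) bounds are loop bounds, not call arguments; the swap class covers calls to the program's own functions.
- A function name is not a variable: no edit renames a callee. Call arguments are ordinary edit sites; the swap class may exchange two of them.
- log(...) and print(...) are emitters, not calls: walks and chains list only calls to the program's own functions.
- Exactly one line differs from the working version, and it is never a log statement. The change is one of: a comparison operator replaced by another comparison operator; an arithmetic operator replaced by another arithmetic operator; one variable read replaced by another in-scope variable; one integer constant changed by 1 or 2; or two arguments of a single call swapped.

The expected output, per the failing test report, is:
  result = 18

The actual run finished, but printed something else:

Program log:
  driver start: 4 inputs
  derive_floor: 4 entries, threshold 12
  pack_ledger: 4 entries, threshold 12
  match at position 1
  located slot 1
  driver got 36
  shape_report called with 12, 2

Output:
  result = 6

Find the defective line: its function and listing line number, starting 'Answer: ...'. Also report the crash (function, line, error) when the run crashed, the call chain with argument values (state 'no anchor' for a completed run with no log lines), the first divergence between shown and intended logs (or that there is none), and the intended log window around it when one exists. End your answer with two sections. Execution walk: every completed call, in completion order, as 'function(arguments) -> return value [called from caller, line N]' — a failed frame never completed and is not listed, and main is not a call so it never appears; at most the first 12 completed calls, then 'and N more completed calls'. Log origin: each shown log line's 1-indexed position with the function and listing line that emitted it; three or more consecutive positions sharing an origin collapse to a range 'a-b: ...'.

Answer: the defect is in main at line 27.
Key observation: The log first diverges at position 7: the faulty run prints 'shape_report called with 12, 2' where the working version prints 'shape_report called with 36, 2'.
Call chain: main -> shape_report(12, 2) (called at line 27).
First divergence: at position 7 the run shows 'shape_report called with 12, 2' where the working version logs 'shape_report called with 36, 2'.
Intended log window:
  5: located slot 1
  6: driver got 36
  7: shape_report called with 36, 2
Execution walk:
  pack_ledger([9, 12, 6, 7], 12) -> 1  [called from derive_floor, line 10]
  derive_floor([9, 12, 6, 7], 12) -> 36  [called from main, line 25]
  shape_report(12, 2) -> 6  [called from main, line 27]
Log origins:
  1 — main, line 24
  2 — derive_floor, line 9
  3 — pack_ledger, line 2
  4 — pack_ledger, line 5
  5 — derive_floor, line 11
  6 — main, line 26
  7 — shape_report, line 16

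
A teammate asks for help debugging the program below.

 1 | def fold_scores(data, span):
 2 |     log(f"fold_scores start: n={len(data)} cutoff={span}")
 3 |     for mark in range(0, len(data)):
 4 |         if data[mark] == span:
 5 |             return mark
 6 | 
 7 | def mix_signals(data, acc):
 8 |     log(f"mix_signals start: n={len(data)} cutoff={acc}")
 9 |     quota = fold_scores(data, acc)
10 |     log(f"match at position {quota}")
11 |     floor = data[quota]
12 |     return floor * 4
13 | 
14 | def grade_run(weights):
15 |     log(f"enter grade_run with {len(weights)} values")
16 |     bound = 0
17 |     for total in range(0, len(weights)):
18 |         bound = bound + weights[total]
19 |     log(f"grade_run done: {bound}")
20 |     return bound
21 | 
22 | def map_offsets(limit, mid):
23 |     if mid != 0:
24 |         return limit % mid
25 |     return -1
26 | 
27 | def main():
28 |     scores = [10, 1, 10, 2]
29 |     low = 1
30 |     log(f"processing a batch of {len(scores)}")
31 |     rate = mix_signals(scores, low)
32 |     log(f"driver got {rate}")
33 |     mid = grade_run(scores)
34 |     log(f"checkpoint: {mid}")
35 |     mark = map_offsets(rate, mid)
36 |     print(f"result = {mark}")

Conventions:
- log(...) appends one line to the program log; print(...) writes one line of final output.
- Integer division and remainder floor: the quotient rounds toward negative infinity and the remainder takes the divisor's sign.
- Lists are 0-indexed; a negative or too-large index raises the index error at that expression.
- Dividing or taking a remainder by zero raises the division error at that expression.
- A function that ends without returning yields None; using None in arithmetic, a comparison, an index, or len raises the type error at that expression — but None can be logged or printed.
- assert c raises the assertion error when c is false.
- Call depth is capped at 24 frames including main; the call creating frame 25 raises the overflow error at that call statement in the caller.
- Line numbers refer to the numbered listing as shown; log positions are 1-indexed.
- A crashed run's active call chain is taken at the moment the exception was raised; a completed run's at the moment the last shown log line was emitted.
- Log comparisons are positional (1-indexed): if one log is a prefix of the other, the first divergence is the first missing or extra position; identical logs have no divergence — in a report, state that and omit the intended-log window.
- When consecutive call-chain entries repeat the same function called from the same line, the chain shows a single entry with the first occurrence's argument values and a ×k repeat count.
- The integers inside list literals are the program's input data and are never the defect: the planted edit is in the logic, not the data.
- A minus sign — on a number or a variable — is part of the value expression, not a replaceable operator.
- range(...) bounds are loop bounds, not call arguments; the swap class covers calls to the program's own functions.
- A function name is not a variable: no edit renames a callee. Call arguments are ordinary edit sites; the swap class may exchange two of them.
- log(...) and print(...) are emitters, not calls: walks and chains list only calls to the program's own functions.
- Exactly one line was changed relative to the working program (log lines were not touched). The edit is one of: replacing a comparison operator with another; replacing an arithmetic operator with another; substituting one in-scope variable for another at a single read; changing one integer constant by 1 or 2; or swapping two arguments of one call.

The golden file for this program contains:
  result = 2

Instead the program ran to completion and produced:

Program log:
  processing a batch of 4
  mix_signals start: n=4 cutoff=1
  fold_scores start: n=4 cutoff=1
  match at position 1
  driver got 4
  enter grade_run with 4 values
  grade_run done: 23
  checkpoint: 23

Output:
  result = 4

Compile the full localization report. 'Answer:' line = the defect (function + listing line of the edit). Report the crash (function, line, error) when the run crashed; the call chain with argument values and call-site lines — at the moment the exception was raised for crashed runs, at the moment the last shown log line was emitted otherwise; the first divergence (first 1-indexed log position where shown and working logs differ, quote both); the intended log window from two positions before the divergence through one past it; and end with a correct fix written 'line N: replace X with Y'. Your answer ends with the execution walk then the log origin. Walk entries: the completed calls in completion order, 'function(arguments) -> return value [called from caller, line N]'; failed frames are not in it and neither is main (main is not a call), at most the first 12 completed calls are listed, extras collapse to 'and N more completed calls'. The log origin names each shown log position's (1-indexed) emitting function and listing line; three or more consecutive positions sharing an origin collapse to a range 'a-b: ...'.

Answer: the defect is in mix_signals at line 12.
Key observation: The log first diverges at position 5: the faulty run prints 'driver got 4' where the working version prints 'driver got 2'.
Call chain: main.
First divergence: position 5 — shown 'driver got 4', intended 'driver got 2'.
Intended log window:
  3: fold_scores start: n=4 cutoff=1
  4: match at position 1
  5: driver got 2
  6: enter grade_run with 4 values
Execution walk:
  fold_scores([10, 1, 10, 2], 1) -> 1  [called from mix_signals, line 9]
  mix_signals([10, 1, 10, 2], 1) -> 4  [called from main, line 31]
  grade_run([10, 1, 10, 2]) -> 23  [called from main, line 33]
  map_offsets(4, 23) -> 4  [called from main, line 35]
Log origins:
  1 — main, line 30
  2 — mix_signals, line 8
  3 — fold_scores, line 2
  4 — mix_signals, line 10
  5 — main, line 32
  6 — grade_run, line 15
  7 — grade_run, line 19
  8 — main, line 34
A correct fix: line 12: replace `4` with `2`.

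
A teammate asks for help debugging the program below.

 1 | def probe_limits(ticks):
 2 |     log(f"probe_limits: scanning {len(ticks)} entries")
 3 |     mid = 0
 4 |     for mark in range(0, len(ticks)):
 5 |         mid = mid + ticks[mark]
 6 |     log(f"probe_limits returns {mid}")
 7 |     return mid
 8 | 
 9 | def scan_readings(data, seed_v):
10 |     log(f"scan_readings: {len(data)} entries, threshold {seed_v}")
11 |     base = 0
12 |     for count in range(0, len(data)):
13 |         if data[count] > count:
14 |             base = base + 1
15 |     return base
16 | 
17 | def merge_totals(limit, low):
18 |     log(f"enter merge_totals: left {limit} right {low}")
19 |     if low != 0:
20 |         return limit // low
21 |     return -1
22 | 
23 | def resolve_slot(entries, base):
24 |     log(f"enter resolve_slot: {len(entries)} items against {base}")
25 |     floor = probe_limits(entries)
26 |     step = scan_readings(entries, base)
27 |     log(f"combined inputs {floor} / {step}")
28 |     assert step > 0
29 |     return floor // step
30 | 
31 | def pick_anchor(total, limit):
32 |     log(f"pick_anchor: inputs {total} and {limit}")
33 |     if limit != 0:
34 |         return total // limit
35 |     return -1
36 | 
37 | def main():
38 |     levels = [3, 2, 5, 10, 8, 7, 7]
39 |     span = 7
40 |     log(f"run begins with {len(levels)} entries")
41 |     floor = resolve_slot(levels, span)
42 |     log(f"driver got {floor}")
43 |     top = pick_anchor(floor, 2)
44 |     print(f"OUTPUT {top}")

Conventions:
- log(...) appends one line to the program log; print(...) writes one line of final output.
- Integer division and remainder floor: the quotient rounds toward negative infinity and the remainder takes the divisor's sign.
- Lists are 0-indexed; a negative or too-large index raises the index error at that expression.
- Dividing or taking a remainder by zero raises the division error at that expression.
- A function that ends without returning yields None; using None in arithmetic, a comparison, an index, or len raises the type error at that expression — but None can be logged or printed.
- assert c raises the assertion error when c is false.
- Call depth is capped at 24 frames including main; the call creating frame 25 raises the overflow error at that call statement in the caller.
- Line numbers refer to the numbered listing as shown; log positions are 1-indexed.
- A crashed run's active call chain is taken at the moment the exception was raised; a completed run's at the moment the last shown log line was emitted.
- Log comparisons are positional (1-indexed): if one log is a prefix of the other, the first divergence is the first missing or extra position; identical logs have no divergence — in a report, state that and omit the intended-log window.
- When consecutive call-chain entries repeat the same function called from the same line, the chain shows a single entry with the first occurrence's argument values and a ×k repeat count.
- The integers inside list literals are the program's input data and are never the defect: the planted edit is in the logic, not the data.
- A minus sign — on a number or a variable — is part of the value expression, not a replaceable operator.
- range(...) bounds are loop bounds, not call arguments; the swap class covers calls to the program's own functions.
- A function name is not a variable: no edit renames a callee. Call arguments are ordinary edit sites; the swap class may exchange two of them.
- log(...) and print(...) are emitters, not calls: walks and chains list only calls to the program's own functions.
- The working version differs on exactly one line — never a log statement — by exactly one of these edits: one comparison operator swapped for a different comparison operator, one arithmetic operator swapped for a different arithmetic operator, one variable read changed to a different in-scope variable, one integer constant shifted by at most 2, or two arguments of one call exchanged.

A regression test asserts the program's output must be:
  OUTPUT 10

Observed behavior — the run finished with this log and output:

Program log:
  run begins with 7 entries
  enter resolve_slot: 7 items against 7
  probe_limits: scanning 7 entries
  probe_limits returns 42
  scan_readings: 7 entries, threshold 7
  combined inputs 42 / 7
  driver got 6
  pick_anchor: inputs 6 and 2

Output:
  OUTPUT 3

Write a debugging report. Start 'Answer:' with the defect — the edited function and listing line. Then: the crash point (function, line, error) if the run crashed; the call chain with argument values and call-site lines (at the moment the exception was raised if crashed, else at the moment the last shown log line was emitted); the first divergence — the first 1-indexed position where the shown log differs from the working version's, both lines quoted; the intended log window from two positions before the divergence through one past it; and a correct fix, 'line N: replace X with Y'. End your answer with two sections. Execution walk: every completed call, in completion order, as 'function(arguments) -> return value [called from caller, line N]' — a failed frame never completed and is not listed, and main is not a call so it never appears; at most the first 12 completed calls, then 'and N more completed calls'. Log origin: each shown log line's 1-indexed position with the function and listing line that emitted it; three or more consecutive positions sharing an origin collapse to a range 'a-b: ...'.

Answer: the defect is in scan_readings at line 13.
Core observation: Everything matches until log position 6, which reads 'combined inputs 42 / 7' in place of 'combined inputs 42 / 2'.
Call chain: main -> pick_anchor(6, 2) (called at line 43).
First divergence: position 6; shown 'combined inputs 42 / 7' vs intended 'combined inputs 42 / 2'.
Intended log window:
  4: probe_limits returns 42
  5: scan_readings: 7 entries, threshold 7
  6: combined inputs 42 / 2
  7: driver got 21
Execution walk:
  probe_limits([3, 2, 5, 10, 8, 7, 7]) -> 42  [called from resolve_slot, line 25]
  scan_readings([3, 2, 5, 10, 8, 7, 7], 7) -> 7  [called from resolve_slot, line 26]
  resolve_slot([3, 2, 5, 10, 8, 7, 7], 7) -> 6  [called from main, line 41]
  pick_anchor(6, 2) -> 3  [called from main, line 43]
Log origin:
  1: emitted by main (line 40)
  2: emitted by resolve_slot (line 24)
  3: emitted by probe_limits (line 2)
  4: emitted by probe_limits (line 6)
  5: emitted by scan_readings (line 10)
  6: emitted by resolve_slot (line 27)
  7: emitted by main (line 42)
  8: emitted by pick_anchor (line 32)
A correct fix: line 13: replace `data[count] > count` with `data[count] > seed_v`.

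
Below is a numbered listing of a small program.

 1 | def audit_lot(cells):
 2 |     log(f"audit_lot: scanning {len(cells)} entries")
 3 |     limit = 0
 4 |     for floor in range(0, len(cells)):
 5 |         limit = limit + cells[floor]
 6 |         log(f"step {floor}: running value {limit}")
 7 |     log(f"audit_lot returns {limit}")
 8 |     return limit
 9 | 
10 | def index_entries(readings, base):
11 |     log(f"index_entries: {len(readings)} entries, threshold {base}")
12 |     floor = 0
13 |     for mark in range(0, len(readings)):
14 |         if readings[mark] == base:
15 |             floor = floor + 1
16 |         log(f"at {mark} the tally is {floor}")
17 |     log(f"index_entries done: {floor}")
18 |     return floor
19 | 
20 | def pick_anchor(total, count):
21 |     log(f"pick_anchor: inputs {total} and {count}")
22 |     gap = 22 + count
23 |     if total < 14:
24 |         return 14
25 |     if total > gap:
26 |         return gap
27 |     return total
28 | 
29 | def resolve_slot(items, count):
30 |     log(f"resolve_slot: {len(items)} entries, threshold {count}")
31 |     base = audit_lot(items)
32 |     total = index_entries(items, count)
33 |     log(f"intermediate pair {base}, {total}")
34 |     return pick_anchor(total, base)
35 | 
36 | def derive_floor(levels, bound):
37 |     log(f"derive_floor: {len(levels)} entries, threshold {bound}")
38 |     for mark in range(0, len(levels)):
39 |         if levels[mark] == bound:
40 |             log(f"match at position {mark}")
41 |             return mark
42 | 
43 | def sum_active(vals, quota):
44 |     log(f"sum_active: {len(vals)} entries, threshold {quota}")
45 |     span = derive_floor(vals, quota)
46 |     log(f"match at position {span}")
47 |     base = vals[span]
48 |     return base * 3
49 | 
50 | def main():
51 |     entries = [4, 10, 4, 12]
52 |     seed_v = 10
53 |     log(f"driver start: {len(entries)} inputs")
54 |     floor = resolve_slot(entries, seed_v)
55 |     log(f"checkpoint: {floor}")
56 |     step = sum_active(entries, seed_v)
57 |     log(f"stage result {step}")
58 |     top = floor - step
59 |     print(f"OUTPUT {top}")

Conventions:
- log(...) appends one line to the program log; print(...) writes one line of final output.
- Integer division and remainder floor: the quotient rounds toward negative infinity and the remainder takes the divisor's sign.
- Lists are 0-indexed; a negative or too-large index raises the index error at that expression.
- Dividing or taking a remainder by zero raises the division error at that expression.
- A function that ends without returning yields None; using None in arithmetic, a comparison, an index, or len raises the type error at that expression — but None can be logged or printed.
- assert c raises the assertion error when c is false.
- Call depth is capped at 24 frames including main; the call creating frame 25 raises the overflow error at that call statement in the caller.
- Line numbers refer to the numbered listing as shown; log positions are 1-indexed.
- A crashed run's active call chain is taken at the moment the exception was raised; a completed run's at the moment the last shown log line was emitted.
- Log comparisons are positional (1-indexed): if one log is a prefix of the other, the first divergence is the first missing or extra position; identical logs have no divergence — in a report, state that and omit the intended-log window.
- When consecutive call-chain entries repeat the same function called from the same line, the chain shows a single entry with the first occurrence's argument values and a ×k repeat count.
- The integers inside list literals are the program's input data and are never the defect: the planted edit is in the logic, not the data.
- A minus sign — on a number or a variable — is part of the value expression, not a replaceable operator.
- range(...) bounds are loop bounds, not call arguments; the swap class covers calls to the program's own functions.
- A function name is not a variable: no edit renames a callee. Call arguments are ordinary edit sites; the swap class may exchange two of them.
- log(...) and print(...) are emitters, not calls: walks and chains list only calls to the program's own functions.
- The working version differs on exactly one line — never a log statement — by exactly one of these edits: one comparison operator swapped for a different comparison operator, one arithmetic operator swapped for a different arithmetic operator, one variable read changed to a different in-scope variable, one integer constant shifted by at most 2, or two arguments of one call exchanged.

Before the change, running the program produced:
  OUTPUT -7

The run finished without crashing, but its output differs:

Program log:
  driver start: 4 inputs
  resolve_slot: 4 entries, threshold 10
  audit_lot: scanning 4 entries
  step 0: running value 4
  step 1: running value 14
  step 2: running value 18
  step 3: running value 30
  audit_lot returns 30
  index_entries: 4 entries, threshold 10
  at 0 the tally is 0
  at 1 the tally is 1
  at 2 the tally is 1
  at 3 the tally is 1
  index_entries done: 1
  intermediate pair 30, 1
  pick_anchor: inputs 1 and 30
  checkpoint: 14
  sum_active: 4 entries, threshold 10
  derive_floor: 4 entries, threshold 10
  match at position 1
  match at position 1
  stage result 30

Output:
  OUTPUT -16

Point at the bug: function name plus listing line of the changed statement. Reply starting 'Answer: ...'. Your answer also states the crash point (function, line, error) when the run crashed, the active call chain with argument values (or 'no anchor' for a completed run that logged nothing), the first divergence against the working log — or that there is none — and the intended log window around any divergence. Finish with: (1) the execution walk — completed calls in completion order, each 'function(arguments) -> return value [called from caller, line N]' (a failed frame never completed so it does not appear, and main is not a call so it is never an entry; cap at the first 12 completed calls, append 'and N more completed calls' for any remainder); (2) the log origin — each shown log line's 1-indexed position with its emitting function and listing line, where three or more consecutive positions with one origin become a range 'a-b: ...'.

Answer: the defect is in resolve_slot at line 34.
Key fact: The log first diverges at position 16: the faulty run prints 'pick_anchor: inputs 1 and 30' where the working version prints 'pick_anchor: inputs 30 and 1'.
Call chain: main.
First divergence: position 16; shown 'pick_anchor: inputs 1 and 30' vs intended 'pick_anchor: inputs 30 and 1'.
Intended log window:
  14: index_entries done: 1
  15: intermediate pair 30, 1
  16: pick_anchor: inputs 30 and 1
  17: checkpoint: 23
Execution walk:
  audit_lot([4, 10, 4, 12]) -> 30  [called from resolve_slot, line 31]
  index_entries([4, 10, 4, 12], 10) -> 1  [called from resolve_slot, line 32]
  pick_anchor(1, 30) -> 14  [called from resolve_slot, line 34]
  resolve_slot([4, 10, 4, 12], 10) -> 14  [called from main, line 54]
  derive_floor([4, 10, 4, 12], 10) -> 1  [called from sum_active, line 45]
  sum_active([4, 10, 4, 12], 10) -> 30  [called from main, line 56]
Log origin:
  1: emitted by main (line 53)
  2: emitted by resolve_slot (line 30)
  3: emitted by audit_lot (line 2)
  4-7: emitted by audit_lot (line 6)
  8: emitted by audit_lot (line 7)
  9: emitted by index_entries (line 11)
  10-13: emitted by index_entries (line 16)
  14: emitted by index_entries (line 17)
  15: emitted by resolve_slot (line 33)
  16: emitted by pick_anchor (line 21)
  17: emitted by main (line 55)
  18: emitted by sum_active (line 44)
  19: emitted by derive_floor (line 37)
  20: emitted by derive_floor (line 40)
  21: emitted by sum_active (line 46)
  22: emitted by main (line 57)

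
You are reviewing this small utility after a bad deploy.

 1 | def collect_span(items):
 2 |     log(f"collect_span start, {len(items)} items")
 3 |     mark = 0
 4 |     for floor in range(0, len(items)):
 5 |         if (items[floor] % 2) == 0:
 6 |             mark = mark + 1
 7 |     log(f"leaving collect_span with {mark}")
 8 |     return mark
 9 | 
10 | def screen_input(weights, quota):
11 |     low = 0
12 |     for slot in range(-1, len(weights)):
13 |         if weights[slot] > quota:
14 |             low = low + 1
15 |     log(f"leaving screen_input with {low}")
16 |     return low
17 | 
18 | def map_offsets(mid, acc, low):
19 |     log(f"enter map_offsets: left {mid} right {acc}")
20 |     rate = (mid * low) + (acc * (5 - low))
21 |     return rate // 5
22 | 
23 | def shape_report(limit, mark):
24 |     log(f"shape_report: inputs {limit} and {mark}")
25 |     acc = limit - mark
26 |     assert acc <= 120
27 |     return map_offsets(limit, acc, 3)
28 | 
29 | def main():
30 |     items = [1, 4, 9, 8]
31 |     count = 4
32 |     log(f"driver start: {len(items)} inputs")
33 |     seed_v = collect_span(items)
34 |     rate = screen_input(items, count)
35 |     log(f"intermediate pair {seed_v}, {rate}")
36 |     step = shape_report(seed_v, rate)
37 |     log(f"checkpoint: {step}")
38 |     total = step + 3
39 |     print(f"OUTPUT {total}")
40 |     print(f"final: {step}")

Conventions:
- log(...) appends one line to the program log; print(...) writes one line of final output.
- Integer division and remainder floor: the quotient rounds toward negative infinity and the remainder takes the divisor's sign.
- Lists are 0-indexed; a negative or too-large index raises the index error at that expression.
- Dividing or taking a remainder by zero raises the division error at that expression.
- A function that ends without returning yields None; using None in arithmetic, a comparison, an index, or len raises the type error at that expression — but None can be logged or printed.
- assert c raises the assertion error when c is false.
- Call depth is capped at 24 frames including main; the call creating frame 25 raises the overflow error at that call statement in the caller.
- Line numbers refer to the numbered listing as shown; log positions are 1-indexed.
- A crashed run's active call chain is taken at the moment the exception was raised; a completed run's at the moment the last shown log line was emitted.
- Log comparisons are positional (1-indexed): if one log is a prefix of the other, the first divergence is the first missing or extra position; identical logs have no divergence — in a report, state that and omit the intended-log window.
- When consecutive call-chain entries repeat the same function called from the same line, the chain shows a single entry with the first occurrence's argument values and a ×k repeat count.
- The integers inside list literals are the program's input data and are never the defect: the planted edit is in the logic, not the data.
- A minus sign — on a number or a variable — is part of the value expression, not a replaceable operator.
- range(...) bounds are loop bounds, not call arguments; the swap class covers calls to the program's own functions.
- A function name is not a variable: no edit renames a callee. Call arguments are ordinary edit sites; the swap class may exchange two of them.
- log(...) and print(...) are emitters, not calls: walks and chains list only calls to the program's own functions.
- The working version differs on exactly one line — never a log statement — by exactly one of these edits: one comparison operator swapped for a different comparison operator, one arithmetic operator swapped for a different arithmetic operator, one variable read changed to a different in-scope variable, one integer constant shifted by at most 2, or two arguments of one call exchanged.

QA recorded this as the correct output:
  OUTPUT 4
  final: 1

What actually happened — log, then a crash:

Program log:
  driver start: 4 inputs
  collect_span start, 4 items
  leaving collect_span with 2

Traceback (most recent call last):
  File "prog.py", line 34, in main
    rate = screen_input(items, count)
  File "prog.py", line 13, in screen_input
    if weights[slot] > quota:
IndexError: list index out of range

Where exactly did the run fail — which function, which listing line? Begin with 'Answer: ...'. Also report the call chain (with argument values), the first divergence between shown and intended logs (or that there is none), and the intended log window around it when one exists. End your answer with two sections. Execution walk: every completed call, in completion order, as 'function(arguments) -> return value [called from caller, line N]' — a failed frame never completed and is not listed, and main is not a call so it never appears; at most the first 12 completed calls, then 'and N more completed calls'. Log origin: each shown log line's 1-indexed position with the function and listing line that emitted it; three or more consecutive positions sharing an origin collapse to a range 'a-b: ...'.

Answer: the error was raised in screen_input, line 13.
The tell: Only 3 log lines were emitted before the run died; the intended continuation was 'leaving screen_input with 2'.
Call chain: main -> screen_input([1, 4, 9, 8], 4) (called at line 34).
First divergence: position 4 — the faulty run's log ends after 3 lines; the working version continues with 'leaving screen_input with 2'.
Intended log window:
  2: collect_span start, 4 items
  3: leaving collect_span with 2
  4: leaving screen_input with 2
  5: intermediate pair 2, 2
Execution walk:
  collect_span([1, 4, 9, 8]) -> 2  [called from main, line 33]
Log line origins:
  1: from main, line 32
  2: from collect_span, line 2
  3: from collect_span, line 7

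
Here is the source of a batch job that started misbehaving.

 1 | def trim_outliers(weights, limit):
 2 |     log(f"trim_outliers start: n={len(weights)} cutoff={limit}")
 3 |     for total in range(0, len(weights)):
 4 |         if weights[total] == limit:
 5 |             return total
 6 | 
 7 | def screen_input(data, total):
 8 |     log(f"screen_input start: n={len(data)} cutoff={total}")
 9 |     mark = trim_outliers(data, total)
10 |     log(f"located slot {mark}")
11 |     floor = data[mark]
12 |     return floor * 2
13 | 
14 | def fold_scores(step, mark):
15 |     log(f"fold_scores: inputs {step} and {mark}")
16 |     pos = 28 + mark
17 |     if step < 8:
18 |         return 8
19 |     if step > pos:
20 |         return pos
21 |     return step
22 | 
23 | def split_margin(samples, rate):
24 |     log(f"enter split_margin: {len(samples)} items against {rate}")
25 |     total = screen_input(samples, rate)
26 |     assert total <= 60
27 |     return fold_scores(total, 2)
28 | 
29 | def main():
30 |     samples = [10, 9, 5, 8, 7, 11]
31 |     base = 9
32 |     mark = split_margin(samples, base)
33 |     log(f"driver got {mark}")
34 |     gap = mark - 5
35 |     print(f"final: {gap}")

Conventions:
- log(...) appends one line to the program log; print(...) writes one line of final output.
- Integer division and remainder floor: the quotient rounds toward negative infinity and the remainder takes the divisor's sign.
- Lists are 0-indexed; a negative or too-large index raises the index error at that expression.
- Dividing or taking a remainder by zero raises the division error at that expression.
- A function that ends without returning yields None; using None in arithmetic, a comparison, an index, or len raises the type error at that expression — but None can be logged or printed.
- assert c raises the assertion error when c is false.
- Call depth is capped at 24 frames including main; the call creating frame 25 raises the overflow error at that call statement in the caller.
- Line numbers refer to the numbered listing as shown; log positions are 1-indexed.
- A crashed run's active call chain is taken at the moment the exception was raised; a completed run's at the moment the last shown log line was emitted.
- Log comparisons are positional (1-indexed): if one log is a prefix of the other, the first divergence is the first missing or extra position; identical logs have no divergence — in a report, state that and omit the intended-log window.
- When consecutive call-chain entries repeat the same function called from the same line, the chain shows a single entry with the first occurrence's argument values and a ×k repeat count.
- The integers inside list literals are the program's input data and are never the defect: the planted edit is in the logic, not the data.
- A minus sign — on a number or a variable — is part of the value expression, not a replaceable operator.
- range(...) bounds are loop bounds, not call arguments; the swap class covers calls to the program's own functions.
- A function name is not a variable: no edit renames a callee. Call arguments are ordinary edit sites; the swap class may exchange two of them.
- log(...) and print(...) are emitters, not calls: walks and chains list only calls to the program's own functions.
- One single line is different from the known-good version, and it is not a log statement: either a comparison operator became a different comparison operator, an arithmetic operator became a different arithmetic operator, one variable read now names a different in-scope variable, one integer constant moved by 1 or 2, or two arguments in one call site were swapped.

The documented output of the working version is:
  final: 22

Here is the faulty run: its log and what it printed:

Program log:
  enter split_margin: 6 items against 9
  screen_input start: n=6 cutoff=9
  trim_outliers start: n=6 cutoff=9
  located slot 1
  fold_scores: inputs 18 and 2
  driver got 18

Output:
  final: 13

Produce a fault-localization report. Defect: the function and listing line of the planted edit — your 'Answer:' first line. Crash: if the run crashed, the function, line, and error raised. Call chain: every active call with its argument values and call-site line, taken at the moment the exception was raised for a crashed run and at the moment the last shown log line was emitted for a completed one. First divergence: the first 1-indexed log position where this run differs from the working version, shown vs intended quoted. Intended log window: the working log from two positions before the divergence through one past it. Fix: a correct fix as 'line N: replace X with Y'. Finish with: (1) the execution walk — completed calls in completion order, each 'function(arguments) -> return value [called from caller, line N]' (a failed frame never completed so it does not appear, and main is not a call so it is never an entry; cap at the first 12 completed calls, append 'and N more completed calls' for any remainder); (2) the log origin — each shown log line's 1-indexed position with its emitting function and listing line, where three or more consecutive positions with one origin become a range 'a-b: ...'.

Answer: the defect is in screen_input at line 12.
Key fact: The earliest visible damage is log position 5 — 'fold_scores: inputs 18 and 2' rather than the intended 'fold_scores: inputs 27 and 2'.
Call chain: main.
First divergence: position 5 — shown 'fold_scores: inputs 18 and 2', intended 'fold_scores: inputs 27 and 2'.
Intended log window:
  3: trim_outliers start: n=6 cutoff=9
  4: located slot 1
  5: fold_scores: inputs 27 and 2
  6: driver got 27
Execution walk:
  trim_outliers([10, 9, 5, 8, 7, 11], 9) -> 1  [called from screen_input, line 9]
  screen_input([10, 9, 5, 8, 7, 11], 9) -> 18  [called from split_margin, line 25]
  fold_scores(18, 2) -> 18  [called from split_margin, line 27]
  split_margin([10, 9, 5, 8, 7, 11], 9) -> 18  [called from main, line 32]
Log origin:
  1: emitted by split_margin (line 24)
  2: emitted by screen_input (line 8)
  3: emitted by trim_outliers (line 2)
  4: emitted by screen_input (line 10)
  5: emitted by fold_scores (line 15)
  6: emitted by main (line 33)
A correct fix: line 12: replace `2` with `3`.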